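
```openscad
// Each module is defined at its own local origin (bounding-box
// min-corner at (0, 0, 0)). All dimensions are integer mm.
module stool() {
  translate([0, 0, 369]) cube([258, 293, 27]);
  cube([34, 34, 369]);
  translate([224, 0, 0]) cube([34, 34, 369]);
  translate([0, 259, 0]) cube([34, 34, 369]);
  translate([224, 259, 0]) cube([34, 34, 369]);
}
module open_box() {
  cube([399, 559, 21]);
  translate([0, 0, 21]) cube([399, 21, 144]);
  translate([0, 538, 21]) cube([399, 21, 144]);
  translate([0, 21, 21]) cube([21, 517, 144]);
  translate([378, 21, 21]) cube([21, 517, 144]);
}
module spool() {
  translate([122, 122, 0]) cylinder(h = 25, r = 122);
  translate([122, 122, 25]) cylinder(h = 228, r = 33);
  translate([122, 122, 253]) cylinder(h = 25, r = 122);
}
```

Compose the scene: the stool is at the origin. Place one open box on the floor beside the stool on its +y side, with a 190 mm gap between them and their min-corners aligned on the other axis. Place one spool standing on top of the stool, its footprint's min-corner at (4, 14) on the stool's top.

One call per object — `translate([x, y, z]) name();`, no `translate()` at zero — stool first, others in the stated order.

stool();
translate([0, 483, 0]) open_box();
translate([4, 14, 396]) spool();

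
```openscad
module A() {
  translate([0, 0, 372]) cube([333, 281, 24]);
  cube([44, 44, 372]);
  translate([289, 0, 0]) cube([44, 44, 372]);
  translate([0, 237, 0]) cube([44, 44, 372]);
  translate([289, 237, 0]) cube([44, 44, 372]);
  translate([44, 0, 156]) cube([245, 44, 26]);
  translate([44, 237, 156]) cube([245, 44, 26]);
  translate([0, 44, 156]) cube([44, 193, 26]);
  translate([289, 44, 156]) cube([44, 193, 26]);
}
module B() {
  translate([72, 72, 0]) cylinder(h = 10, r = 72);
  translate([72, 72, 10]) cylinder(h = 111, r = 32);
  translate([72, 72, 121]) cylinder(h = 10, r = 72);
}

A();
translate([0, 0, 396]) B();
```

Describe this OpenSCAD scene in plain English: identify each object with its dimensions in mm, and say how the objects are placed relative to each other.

A is a simple wooden stool: a rectangular seat 333 mm (x) by 281 mm (y), 24 mm thick, top face at z = 396 mm, on four square legs, each 44×44 mm in cross-section. The legs rest on z = 0, each flush with a corner of the seat. Four stretchers, 44 mm wide and 26 mm tall, connect adjacent legs with their undersides at z = 156 mm, each running between the inner faces of the legs it joins and aligned with the legs' outer faces on the other axis.

B is a spool: two coaxial disc flanges of radius 72 mm and thickness 10 mm, joined by a core cylinder of radius 32 mm and height 111 mm. The lower flange rests on z = 0 and the three cylinders share a vertical axis.

The spool is on top of the stool.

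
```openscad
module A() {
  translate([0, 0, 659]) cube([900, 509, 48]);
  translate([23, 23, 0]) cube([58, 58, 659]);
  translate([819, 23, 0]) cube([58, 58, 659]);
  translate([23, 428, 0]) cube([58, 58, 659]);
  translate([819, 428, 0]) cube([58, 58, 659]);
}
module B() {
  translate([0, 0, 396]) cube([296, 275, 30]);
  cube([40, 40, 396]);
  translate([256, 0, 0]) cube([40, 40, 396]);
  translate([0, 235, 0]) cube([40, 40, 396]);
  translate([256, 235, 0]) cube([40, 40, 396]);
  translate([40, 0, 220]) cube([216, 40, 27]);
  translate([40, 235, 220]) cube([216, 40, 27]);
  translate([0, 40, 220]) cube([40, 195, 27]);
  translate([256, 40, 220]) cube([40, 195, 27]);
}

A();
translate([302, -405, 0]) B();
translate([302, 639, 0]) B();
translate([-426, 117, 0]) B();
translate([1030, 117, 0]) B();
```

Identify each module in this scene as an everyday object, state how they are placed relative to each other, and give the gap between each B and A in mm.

A is a table. B is a stool. Four stools sit around the table at the −y, +y, −x, +x sides. The gap between each stool and the table is 130 mm.

Each stool's nearest face is 130 mm from the table's bounding box.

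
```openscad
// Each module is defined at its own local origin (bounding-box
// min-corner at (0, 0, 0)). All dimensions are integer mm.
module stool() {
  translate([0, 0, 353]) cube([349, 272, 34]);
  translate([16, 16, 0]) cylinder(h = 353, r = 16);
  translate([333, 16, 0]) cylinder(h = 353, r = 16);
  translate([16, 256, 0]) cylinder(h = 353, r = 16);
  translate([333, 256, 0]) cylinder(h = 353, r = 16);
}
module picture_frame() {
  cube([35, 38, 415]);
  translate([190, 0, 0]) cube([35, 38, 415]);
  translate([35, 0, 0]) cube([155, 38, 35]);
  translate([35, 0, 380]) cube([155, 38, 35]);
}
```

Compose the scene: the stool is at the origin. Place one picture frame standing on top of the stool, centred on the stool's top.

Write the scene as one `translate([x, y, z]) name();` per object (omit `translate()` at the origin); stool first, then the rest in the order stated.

stool();
translate([62, 117, 387]) picture_frame();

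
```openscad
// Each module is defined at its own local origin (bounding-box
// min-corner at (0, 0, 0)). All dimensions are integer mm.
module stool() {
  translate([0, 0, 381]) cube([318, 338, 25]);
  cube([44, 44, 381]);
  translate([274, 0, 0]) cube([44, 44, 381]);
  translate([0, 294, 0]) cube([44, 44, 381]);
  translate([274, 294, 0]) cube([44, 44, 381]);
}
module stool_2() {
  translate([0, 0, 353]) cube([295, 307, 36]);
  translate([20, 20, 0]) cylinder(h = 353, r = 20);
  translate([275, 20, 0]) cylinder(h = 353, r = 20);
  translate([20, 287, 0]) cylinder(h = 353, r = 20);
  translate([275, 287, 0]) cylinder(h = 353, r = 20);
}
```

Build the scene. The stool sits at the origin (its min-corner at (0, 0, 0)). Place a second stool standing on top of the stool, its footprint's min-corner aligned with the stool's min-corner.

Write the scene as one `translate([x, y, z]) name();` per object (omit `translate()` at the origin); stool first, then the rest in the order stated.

stool();
translate([0, 0, 406]) stool_2();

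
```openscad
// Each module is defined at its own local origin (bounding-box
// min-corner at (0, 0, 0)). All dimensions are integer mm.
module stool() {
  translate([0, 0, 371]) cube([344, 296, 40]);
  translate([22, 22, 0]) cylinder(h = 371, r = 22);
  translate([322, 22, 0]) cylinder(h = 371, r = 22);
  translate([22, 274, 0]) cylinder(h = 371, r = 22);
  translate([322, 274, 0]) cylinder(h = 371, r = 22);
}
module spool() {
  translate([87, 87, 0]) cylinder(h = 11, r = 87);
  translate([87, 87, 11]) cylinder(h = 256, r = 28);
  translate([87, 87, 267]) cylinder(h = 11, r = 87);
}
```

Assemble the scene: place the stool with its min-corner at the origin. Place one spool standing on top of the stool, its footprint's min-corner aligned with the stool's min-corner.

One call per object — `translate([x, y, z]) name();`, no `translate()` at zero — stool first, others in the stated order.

stool();
translate([0, 0, 411]) spool();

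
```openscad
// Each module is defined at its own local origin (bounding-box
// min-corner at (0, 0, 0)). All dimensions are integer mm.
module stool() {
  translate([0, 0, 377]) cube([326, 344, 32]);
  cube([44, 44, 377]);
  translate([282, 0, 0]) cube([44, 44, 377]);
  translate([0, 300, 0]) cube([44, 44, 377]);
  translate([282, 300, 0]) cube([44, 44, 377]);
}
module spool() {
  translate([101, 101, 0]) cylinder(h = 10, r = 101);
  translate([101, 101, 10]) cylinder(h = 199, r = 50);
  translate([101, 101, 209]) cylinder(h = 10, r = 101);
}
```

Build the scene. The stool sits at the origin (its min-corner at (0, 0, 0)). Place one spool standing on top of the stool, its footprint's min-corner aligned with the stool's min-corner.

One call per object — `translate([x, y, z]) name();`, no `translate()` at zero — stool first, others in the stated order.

stool();
translate([0, 0, 409]) spool();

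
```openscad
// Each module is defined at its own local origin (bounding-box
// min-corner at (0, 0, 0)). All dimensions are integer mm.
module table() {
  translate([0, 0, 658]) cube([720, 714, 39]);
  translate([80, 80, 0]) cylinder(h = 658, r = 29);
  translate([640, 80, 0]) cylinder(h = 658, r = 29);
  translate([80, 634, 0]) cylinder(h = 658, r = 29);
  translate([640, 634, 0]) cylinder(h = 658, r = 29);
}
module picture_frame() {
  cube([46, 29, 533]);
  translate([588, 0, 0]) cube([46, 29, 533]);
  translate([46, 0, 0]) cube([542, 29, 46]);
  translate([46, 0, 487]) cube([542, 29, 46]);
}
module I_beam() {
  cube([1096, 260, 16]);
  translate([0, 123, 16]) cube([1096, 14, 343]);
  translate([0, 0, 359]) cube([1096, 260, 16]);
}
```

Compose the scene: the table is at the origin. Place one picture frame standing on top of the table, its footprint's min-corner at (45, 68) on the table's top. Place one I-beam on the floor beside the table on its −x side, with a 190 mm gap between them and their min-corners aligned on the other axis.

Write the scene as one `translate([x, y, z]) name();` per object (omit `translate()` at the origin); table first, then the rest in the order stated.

table();
translate([45, 68, 697]) picture_frame();
translate([-1286, 0, 0]) I_beam();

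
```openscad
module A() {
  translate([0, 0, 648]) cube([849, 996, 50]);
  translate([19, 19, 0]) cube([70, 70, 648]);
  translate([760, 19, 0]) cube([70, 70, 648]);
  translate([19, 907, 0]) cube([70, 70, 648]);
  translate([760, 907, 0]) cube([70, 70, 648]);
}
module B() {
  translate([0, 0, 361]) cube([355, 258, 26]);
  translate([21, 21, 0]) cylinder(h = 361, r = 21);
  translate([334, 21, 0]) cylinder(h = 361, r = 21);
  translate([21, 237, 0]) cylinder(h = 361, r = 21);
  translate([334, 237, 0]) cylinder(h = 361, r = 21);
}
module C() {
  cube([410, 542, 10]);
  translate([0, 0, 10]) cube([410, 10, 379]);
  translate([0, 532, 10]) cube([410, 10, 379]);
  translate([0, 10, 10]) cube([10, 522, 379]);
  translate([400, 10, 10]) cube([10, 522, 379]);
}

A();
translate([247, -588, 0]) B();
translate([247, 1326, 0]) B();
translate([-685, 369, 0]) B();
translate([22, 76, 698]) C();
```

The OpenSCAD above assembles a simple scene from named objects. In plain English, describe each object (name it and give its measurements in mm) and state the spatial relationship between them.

A is a table: top 849 mm (x) × 996 mm (y), 50 mm thick, upper face at z = 698 mm, on four 70×70 mm square legs, each inset 19 mm from the nearest pair of top edges, running from z = 0 to the bottom of the top.

B is a four-legged stool. The seat is 355×258 mm, 26 mm thick, top at z = 387 mm. It stands on four round legs, each 42 mm in diameter, from z = 0 to the seat underside, each leg's axis is inset half a diameter from the nearest pair of seat edges (so the leg's bounding box is flush with the corner).

C is an open storage box with external size 410×542×389 mm and wall thickness 10 mm (the base is also 10 mm thick). The base covers the whole footprint; the four walls stand on the base, with the y-facing walls full-width and the x-facing walls fitting between their inner faces.

Three stools sit around the table at the −y, +y, −x sides. The open box is on top of the table.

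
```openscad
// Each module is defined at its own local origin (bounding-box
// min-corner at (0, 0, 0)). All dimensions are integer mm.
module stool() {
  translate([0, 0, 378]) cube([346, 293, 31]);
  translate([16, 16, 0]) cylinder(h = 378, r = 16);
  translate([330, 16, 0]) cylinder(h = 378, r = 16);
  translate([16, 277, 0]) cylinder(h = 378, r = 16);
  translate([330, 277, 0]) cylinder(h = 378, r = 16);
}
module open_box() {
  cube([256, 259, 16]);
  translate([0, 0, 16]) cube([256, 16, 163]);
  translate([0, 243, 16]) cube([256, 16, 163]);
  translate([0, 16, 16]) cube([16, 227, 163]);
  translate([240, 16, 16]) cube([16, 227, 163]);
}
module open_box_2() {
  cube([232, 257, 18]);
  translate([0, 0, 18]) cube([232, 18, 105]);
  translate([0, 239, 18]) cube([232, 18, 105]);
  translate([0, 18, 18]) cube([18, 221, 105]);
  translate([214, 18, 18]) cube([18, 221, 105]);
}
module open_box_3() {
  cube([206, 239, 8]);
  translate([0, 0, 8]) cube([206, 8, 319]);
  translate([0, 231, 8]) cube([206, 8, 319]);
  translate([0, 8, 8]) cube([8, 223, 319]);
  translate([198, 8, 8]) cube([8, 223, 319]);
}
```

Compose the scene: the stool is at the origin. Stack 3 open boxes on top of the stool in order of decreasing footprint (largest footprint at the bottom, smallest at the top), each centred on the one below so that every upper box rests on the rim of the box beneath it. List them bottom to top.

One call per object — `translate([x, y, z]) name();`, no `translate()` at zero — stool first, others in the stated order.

stool();
translate([45, 17, 409]) open_box();
translate([57, 18, 588]) open_box_2();
translate([70, 27, 711]) open_box_3();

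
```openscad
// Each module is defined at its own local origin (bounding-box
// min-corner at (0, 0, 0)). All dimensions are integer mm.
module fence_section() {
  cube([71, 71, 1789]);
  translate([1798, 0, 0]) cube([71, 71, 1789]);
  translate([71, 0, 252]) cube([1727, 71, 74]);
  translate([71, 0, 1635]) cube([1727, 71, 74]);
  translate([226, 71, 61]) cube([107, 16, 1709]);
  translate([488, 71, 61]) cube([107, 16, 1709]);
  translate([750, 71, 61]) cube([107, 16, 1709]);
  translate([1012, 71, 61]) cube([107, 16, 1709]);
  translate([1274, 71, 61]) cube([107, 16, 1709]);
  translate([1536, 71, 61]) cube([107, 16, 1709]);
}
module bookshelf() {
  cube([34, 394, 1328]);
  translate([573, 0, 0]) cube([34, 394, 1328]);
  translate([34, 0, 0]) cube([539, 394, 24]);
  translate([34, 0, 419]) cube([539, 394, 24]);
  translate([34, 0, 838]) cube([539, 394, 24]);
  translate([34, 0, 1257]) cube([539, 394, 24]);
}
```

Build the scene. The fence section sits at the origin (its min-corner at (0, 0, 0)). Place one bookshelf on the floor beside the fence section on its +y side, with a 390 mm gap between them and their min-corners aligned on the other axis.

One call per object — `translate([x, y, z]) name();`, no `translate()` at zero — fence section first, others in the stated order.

fence_section();
translate([0, 477, 0]) bookshelf();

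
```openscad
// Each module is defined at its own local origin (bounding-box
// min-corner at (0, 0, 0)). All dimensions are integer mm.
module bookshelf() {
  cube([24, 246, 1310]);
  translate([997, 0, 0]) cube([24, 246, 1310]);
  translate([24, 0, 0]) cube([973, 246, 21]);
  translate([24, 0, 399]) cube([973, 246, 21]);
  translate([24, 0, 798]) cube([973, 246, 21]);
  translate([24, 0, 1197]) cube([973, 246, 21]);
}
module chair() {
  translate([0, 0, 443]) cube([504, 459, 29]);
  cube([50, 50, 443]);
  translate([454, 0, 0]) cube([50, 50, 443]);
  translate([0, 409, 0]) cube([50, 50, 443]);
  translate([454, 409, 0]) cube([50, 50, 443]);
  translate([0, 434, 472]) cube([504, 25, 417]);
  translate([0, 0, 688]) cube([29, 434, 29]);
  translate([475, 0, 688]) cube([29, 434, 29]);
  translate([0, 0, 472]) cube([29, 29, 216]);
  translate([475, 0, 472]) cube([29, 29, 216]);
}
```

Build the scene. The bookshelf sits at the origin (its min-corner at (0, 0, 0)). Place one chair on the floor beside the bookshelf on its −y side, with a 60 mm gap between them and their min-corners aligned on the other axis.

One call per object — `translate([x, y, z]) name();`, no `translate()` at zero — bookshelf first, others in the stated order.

bookshelf();
translate([0, -519, 0]) chair();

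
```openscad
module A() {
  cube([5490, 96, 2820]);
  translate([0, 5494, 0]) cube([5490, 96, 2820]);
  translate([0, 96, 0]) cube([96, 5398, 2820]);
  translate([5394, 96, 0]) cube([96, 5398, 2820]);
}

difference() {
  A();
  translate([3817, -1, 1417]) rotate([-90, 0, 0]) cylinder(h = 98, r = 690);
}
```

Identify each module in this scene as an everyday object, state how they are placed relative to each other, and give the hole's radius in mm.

The subtracted cylinder has r = 690 mm.

A is a house frame. The house frame has a circular hole through its front wall. The hole's radius is 690 mm.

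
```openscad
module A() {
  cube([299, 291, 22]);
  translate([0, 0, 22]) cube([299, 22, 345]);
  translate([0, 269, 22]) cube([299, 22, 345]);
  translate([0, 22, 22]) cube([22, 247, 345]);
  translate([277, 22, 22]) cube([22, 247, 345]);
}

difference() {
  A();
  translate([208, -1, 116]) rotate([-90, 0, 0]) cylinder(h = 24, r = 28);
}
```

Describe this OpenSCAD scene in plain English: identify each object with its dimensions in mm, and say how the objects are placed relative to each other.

A is an open storage box with external size 299×291×367 mm and wall thickness 22 mm (the base is also 22 mm thick). The base covers the whole footprint; the four walls stand on the base, with the y-facing walls full-width and the x-facing walls fitting between their inner faces.

The open box has a circular hole of radius 28 mm through its front wall, centred at (x = 208, z = 116).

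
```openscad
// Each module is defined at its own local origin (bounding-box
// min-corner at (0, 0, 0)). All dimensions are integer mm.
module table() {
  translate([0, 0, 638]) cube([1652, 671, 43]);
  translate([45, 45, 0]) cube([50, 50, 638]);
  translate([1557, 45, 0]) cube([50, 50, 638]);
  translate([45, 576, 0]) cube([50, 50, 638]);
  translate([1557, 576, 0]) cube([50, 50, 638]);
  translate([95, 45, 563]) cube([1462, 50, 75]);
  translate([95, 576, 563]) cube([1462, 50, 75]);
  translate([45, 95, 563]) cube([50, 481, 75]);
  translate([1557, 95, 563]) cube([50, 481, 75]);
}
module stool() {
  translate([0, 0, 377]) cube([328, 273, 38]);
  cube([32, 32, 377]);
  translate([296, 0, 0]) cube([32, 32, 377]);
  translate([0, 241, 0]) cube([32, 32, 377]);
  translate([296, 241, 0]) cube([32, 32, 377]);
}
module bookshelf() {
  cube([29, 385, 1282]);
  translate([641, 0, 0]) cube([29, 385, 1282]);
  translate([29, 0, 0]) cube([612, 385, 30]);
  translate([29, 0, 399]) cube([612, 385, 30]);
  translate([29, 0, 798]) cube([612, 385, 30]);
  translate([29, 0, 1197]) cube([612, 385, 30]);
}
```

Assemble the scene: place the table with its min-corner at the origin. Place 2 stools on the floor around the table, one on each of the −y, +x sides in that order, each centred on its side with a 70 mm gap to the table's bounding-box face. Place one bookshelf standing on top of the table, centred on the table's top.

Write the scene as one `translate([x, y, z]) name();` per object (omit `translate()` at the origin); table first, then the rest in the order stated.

table();
translate([662, -343, 0]) stool();
translate([1722, 199, 0]) stool();
translate([491, 143, 681]) bookshelf();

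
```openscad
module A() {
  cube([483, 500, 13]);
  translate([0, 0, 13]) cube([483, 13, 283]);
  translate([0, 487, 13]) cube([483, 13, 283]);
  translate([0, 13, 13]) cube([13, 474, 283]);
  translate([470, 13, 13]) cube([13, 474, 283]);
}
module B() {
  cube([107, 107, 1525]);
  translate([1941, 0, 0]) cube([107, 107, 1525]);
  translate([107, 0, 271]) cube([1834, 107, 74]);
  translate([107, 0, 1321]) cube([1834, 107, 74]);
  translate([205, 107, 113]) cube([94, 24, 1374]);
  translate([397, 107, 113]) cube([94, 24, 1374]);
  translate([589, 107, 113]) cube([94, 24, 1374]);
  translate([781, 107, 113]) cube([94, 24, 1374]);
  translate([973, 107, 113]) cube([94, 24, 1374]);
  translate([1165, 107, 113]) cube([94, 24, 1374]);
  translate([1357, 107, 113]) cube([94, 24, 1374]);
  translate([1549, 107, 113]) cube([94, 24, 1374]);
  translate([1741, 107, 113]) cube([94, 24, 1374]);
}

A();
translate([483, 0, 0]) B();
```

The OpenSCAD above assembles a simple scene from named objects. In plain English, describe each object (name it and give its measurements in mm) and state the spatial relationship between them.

A is an open storage box with external size 483×500×296 mm and wall thickness 13 mm (the base is also 13 mm thick). The base covers the whole footprint; the four walls stand on the base, with the y-facing walls full-width and the x-facing walls fitting between their inner faces.

B is a fence section. Two 107×107 mm posts, 1525 mm tall, stand on the floor with a clear span of 1834 mm between their inner faces. Two horizontal rails of 107×74 mm section span the gap between the posts with their undersides at z = 271 mm and z = 1321 mm, flush with the posts' −y face. 9 pickets, each 94 mm wide, 24 mm thick and 1374 mm tall, are fixed to the +y face of the rails with their bottoms at z = 113 mm, evenly spaced across the span with equal gaps (rounded down to the nearest mm) at the −x end and between each pair — any rounding remainder accumulates at the +x end.

The fence section is against the open box's +x side, with their −y faces flush.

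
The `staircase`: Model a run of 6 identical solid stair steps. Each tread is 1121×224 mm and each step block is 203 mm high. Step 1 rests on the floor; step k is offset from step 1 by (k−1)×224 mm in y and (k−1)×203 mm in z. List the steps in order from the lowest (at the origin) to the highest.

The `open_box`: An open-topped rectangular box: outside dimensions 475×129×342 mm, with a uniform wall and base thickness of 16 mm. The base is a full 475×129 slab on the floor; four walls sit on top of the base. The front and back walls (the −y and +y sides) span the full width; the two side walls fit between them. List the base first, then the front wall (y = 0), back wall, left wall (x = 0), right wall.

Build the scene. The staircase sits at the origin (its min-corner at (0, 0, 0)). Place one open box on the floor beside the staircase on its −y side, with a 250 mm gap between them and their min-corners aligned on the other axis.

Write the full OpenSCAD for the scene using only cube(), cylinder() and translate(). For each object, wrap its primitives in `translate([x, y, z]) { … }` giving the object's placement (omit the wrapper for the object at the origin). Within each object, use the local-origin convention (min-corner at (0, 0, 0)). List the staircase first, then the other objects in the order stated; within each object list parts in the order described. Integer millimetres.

cube([1121, 224, 203]);
translate([0, 224, 203]) cube([1121, 224, 203]);
translate([0, 448, 406]) cube([1121, 224, 203]);
translate([0, 672, 609]) cube([1121, 224, 203]);
translate([0, 896, 812]) cube([1121, 224, 203]);
translate([0, 1120, 1015]) cube([1121, 224, 203]);
translate([0, -379, 0]) {
  cube([475, 129, 16]);
  translate([0, 0, 16]) cube([475, 16, 326]);
  translate([0, 113, 16]) cube([475, 16, 326]);
  translate([0, 16, 16]) cube([16, 97, 326]);
  translate([459, 16, 16]) cube([16, 97, 326]);
}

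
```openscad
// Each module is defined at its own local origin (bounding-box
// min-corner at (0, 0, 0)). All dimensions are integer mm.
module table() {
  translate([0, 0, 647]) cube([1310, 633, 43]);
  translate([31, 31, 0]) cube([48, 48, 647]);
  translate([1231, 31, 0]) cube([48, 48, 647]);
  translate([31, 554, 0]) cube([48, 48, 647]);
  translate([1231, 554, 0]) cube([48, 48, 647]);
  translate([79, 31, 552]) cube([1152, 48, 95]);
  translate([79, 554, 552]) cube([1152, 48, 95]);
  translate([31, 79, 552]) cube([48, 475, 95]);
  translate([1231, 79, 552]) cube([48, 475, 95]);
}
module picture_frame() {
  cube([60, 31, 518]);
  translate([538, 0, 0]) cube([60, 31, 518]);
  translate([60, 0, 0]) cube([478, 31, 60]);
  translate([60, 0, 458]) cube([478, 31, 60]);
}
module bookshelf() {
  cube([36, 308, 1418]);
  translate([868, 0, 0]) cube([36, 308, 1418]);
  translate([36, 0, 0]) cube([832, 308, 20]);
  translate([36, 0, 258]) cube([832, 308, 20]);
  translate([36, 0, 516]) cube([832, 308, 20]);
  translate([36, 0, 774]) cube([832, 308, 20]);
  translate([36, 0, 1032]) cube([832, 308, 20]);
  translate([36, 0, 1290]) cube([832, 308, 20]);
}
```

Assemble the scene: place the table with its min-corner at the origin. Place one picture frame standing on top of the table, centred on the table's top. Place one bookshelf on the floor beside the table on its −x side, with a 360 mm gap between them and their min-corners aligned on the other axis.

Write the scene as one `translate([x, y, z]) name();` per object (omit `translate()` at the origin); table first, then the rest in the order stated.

table();
translate([356, 301, 690]) picture_frame();
translate([-1264, 0, 0]) bookshelf();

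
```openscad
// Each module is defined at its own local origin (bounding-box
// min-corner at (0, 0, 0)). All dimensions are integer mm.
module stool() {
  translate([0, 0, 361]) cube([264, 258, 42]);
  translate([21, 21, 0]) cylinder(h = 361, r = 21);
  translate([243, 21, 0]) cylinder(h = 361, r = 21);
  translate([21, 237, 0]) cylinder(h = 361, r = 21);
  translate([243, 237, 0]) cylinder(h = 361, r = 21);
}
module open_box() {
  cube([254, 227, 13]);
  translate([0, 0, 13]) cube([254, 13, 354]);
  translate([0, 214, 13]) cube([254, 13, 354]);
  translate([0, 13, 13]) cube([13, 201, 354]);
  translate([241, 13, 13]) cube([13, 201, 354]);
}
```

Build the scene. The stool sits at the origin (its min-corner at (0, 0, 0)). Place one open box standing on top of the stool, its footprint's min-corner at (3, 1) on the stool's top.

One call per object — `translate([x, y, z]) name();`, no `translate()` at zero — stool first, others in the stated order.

stool();
translate([3, 1, 403]) open_box();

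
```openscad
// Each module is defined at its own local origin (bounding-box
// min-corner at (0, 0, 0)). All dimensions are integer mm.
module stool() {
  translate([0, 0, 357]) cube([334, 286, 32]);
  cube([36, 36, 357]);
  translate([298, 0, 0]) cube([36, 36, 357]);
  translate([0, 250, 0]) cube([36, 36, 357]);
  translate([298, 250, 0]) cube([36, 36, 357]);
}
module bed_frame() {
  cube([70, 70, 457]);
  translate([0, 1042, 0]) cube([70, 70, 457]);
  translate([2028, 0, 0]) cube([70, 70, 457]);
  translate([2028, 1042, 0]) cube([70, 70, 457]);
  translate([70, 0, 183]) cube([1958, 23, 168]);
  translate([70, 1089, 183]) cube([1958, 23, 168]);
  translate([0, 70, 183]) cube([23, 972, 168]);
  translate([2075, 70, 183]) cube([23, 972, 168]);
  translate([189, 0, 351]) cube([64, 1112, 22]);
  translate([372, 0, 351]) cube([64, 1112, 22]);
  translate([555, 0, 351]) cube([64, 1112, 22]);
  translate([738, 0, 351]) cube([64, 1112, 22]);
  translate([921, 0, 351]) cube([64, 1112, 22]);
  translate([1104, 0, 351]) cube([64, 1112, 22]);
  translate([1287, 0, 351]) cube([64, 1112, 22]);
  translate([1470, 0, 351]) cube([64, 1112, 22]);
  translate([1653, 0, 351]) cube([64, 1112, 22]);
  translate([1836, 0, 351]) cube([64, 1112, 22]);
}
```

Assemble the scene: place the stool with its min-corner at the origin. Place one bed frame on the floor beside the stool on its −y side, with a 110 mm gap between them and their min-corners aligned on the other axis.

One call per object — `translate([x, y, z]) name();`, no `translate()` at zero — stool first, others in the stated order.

stool();
translate([0, -1222, 0]) bed_frame();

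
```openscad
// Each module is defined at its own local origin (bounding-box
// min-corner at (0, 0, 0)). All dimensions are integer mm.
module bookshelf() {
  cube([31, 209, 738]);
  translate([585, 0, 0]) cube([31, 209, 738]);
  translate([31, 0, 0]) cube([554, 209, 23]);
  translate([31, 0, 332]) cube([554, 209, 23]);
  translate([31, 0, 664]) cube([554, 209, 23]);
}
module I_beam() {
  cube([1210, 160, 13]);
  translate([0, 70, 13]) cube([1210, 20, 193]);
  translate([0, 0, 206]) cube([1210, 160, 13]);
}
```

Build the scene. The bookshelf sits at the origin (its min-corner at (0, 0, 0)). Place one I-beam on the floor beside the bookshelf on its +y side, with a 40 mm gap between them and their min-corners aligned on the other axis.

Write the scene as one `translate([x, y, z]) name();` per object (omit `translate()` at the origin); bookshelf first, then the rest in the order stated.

bookshelf();
translate([0, 249, 0]) I_beam();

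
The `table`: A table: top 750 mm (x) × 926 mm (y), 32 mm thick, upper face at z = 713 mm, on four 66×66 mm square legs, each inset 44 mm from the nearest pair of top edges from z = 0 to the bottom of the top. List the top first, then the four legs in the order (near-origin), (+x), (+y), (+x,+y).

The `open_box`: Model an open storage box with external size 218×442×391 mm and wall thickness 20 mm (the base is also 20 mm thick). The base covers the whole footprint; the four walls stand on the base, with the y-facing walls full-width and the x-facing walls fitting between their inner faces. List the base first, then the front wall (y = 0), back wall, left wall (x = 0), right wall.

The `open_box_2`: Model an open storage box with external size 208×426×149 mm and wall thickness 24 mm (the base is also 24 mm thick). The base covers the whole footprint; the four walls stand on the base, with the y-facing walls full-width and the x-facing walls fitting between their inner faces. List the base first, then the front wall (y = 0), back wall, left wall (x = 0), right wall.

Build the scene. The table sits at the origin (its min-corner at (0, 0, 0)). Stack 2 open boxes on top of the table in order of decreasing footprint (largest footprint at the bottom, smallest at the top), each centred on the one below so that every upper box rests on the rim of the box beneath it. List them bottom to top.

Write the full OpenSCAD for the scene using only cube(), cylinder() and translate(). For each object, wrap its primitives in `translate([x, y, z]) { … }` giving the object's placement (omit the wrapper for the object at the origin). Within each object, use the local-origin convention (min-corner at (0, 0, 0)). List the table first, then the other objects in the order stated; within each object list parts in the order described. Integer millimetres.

translate([0, 0, 681]) cube([750, 926, 32]);
translate([44, 44, 0]) cube([66, 66, 681]);
translate([640, 44, 0]) cube([66, 66, 681]);
translate([44, 816, 0]) cube([66, 66, 681]);
translate([640, 816, 0]) cube([66, 66, 681]);
translate([266, 242, 713]) {
  cube([218, 442, 20]);
  translate([0, 0, 20]) cube([218, 20, 371]);
  translate([0, 422, 20]) cube([218, 20, 371]);
  translate([0, 20, 20]) cube([20, 402, 371]);
  translate([198, 20, 20]) cube([20, 402, 371]);
}
translate([271, 250, 1104]) {
  cube([208, 426, 24]);
  translate([0, 0, 24]) cube([208, 24, 125]);
  translate([0, 402, 24]) cube([208, 24, 125]);
  translate([0, 24, 24]) cube([24, 378, 125]);
  translate([184, 24, 24]) cube([24, 378, 125]);
}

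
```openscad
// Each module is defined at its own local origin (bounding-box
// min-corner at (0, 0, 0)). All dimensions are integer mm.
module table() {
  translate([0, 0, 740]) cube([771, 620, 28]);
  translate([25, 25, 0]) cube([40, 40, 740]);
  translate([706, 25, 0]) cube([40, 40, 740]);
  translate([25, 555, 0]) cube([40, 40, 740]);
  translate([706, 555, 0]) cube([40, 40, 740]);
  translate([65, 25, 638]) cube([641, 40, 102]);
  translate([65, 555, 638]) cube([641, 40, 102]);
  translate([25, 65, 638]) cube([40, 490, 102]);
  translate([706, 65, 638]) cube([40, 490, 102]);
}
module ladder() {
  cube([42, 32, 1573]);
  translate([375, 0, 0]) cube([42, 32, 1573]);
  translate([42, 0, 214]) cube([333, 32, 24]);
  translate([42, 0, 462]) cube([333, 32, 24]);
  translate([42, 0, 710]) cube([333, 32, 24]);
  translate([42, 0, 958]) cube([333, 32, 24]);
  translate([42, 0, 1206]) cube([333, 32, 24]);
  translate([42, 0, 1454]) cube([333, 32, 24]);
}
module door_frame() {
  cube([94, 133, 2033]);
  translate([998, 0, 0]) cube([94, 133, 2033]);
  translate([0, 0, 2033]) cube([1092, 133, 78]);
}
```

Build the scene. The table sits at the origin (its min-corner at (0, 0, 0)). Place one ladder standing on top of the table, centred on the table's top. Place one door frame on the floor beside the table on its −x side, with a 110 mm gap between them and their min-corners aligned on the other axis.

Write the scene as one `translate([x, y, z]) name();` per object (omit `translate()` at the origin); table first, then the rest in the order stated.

table();
translate([177, 294, 768]) ladder();
translate([-1202, 0, 0]) door_frame();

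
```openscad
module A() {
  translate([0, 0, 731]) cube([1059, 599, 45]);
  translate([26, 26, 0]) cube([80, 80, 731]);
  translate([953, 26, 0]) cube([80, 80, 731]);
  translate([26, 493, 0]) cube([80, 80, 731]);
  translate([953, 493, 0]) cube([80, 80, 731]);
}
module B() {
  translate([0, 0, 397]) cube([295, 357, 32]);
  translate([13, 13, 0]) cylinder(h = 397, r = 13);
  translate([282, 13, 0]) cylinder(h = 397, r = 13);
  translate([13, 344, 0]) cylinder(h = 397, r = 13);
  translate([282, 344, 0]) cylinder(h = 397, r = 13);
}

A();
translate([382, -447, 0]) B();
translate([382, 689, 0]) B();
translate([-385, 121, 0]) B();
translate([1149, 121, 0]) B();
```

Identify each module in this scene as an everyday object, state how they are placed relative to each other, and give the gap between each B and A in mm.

A is a table. B is a stool. Four stools sit around the table at the −y, +y, −x, +x sides. The gap between each stool and the table is 90 mm.

Each stool's nearest face is 90 mm from the table's bounding box.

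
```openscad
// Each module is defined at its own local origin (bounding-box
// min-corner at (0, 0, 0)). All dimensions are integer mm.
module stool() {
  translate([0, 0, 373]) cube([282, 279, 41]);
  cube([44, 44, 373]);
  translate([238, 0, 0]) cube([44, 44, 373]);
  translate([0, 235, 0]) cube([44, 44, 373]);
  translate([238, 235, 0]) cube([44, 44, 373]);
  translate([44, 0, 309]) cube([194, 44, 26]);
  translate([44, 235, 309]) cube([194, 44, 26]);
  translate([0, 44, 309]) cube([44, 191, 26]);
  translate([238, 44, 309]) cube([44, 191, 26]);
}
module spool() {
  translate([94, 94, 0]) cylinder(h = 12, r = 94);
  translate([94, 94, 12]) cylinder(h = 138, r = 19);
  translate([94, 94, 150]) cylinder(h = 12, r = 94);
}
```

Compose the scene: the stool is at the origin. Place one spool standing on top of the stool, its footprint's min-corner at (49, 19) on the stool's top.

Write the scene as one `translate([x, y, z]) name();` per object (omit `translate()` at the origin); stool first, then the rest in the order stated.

stool();
translate([49, 19, 414]) spool();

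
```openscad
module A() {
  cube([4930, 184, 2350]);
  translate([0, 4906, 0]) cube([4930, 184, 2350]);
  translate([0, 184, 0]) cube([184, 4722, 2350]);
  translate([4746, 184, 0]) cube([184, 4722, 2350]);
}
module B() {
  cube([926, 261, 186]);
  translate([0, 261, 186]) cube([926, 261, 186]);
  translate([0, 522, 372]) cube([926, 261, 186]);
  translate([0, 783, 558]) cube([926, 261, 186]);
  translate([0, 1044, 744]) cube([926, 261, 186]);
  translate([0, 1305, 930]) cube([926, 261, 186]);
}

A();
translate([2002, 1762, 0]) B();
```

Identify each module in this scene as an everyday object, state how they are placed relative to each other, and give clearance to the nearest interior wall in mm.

A is a house frame. B is a staircase. The staircase sits inside the house frame, centred. The clearance to the nearest interior wall is 1578 mm.

Clearances: x = 1818, y = 1578; minimum 1578 mm.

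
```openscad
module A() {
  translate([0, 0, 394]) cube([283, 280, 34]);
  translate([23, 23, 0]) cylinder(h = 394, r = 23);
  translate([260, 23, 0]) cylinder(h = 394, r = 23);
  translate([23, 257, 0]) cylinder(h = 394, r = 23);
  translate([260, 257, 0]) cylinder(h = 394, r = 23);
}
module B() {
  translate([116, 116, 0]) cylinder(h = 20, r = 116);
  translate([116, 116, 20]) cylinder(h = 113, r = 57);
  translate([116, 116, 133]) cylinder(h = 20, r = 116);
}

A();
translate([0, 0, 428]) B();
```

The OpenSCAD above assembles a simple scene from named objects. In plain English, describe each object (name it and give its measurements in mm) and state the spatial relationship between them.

A is a four-legged stool. The seat is a 283×280×34 mm slab whose top surface is at z = 428 mm; four round legs, each 46 mm in diameter, run from the floor (z = 0) to the underside of the seat, each leg's axis is inset half a diameter from the nearest pair of seat edges (so the leg's bounding box is flush with the corner).

B is a spool: two coaxial disc flanges of radius 116 mm and thickness 20 mm, joined by a core cylinder of radius 57 mm and height 113 mm. The lower flange rests on z = 0 and the three cylinders share a vertical axis.

The spool is on top of the stool.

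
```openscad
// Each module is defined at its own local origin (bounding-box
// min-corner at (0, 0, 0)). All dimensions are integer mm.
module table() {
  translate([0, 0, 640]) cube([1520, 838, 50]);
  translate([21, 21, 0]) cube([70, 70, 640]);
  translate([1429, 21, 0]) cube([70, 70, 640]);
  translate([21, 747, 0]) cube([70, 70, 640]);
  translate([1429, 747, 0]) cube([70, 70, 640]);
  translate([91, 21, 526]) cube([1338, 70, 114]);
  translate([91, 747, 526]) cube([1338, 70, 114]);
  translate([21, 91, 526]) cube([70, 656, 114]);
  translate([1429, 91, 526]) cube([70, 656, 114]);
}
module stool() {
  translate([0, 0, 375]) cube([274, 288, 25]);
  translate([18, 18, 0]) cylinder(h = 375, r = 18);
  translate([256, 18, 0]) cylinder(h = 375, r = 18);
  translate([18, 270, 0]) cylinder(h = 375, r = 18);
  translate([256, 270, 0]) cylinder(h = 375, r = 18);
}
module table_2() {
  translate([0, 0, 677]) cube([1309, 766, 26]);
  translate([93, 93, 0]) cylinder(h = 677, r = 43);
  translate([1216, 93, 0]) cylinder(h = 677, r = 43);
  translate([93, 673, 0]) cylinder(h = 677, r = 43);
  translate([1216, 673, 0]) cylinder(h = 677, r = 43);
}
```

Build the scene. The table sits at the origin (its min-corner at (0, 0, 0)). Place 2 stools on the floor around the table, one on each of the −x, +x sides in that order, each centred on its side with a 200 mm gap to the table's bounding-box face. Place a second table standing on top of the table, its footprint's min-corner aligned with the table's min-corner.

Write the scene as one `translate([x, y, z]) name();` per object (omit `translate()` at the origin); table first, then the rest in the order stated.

table();
translate([-474, 275, 0]) stool();
translate([1720, 275, 0]) stool();
translate([0, 0, 690]) table_2();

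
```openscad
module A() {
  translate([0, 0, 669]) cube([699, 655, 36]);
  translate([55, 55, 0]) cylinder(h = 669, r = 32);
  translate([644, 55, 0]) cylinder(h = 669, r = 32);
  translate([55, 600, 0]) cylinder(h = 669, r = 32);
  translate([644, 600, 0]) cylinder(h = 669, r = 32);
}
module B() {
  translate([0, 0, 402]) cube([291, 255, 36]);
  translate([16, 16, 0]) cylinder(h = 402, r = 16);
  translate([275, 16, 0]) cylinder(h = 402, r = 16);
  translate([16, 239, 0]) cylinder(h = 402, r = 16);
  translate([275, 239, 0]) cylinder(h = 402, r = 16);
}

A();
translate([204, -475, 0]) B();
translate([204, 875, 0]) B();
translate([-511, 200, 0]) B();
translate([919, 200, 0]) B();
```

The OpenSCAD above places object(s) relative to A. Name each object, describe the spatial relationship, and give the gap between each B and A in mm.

Each stool's nearest face is 220 mm from the table's bounding box.

A is a table. B is a stool. Four stools sit around the table at the −y, +y, −x, +x sides. The gap between each stool and the table is 220 mm.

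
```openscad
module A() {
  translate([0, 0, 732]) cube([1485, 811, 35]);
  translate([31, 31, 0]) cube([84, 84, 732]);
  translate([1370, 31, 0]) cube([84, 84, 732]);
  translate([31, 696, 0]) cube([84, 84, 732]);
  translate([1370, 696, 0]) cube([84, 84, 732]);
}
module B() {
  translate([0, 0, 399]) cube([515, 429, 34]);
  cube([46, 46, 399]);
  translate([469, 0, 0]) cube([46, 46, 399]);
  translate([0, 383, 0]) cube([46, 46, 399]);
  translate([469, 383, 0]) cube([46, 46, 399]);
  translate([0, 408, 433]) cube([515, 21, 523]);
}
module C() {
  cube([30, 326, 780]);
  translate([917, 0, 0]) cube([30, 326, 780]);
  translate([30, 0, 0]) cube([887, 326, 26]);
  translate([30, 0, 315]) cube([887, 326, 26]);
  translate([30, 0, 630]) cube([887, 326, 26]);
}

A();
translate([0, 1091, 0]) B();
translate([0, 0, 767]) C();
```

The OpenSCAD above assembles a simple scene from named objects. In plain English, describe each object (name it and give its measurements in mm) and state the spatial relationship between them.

A is a table: top 1485 mm (x) × 811 mm (y), 35 mm thick, upper face at z = 767 mm, on four 84×84 mm square legs, each inset 31 mm from the nearest pair of top edges, running from z = 0 to the bottom of the top.

B is a chair. The seat is a 515×429×34 mm slab with its top at z = 433 mm, on four 46×46 mm corner legs (flush with the seat edges, standing on z = 0). A flat backrest 21 mm thick, 523 mm tall, spans the full seat width and rises from the seat top along its +y edge, rear face flush with the rear of the seat.

C is a bookshelf 947 mm wide overall, 326 mm deep and 780 mm tall. The two sides are 30 mm thick vertical panels. 3 horizontal shelves of 26 mm thickness span between the inner faces of the sides; the lowest shelf sits on the floor and shelves are stacked with a clear vertical gap of 289 mm between each pair.

The chair is on the floor beside the table on its +y side. The bookshelf is on top of the table.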